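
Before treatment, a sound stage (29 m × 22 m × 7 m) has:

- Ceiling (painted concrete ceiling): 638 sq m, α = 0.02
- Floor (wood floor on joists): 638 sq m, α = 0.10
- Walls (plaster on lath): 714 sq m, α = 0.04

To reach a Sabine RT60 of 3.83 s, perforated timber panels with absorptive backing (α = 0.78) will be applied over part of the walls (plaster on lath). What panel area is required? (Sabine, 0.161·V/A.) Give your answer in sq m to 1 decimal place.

Summing Sᵢαᵢ: 12.760 + 63.800 + 28.560 → A₁ = 105.120 sabins.
V = 4466 m³. Target absorption A₂ = 0.161 × 4466 / 3.83 = 187.735 sabins.
Absorption to add: 187.735 − 105.120 = 82.615 sabins.
Net gain per sq m: Δα = 0.78 − 0.04 = 0.74.
Area = ΔA/Δα = 82.615/0.74 = 111.6 sq m.

111.6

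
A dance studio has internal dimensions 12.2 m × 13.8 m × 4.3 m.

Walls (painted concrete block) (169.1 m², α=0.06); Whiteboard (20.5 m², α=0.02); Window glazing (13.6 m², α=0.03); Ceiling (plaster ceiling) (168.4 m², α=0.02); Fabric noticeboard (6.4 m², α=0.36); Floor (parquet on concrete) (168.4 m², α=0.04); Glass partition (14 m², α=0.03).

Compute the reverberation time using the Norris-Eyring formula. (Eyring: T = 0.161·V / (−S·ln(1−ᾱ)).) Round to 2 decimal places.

4.79 seconds

S = Σ Sᵢ = 560.4 m².
Absorption A = 169.1×0.06 + 20.5×0.02 + 13.6×0.03 + 168.4×0.02 + 6.4×0.36 + 168.4×0.04 + 14×0.03 = 23.792 sabins.
ᾱ = 23.792 / 560.4 = 0.0425.
Eyring denominator: −S ln(1−ᾱ) = 24.338.
V = 12.2 × 13.8 × 4.3 = 723.948 m³.
T = 0.161·V/[−S·ln(1−ᾱ)] = 0.161·723.948/24.338 = 4.79 s.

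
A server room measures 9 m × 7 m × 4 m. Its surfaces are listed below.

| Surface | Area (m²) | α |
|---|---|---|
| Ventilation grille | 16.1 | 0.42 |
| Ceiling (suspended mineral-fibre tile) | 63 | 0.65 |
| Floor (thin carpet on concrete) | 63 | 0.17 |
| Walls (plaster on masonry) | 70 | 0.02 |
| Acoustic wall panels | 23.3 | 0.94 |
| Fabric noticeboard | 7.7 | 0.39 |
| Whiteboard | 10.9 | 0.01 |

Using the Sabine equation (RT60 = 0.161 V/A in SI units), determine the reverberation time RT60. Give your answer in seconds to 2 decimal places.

Equivalent absorption area: A = 16.1·0.42 + 63·0.65 + 63·0.17 + 70·0.02 + 23.3·0.94 + 7.7·0.39 + 10.9·0.01 = 84.836 m².
Volume V = 9 × 7 × 4 = 252 m³.
T = 0.161 V/A = 0.161·252/84.836 = 0.48 s.

0.48 sec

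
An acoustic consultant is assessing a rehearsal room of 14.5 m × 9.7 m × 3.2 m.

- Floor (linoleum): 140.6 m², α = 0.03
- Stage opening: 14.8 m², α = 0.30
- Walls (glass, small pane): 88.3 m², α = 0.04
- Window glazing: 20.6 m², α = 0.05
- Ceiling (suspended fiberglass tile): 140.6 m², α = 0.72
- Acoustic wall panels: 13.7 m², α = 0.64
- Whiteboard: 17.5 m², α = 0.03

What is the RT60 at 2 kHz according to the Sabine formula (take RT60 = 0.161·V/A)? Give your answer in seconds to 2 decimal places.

0.59 s

Equivalent absorption area: A = 140.6·0.03 + 14.8·0.30 + 88.3·0.04 + 20.6·0.05 + 140.6·0.72 + 13.7·0.64 + 17.5·0.03 = 123.745 m².
Room volume: 450.08 m³.
Sabine: RT60 = 0.161 × 450.08 / 123.745 = 0.59 s.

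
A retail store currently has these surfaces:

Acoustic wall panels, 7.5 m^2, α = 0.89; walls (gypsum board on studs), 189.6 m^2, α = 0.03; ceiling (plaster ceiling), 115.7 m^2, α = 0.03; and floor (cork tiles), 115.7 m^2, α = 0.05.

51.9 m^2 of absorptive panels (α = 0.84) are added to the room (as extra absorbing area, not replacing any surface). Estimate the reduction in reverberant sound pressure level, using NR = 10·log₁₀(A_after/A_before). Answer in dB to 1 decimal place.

4.8 dB

Equivalent absorption area: A_before = 7.5×0.89 + 189.6×0.03 + 115.7×0.03 + 115.7×0.05 = 21.619 m^2.
Added absorption = 51.9 × 0.84 = 43.596 sabins.
A_after = 21.619 + 43.596 = 65.215 sabins.
NR = 10·log₁₀(65.215/21.619) = 4.8 dB.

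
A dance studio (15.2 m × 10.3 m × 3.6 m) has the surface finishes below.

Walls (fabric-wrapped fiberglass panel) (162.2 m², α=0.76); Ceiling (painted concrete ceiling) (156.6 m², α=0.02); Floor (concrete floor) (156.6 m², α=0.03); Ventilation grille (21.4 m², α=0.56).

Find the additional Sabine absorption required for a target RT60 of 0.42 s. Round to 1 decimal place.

73.0 sabins

Summing Sᵢαᵢ: 123.272 + 3.132 + 4.698 + 11.984 → A₁ = 143.086 sabins.
Target A₂ = 0.161·563.616/0.42 = 216.053 sabins (V = 563.616 m³).
ΔA = A₂ − A₁ = 216.053 − 143.086 = 73.0 sabins.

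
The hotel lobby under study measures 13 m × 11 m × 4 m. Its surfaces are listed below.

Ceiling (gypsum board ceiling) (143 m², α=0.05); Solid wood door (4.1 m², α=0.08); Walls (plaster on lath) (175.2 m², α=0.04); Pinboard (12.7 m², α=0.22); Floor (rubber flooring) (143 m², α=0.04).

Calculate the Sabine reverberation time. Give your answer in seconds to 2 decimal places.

Summing Sᵢαᵢ: 7.150 + 0.328 + 7.008 + 2.794 + 5.720 → A = 23.000 sabins.
Room volume: 572 m³.
T = 0.161 V/A = 0.161·572/23.000 = 4.00 s.

4.00 sec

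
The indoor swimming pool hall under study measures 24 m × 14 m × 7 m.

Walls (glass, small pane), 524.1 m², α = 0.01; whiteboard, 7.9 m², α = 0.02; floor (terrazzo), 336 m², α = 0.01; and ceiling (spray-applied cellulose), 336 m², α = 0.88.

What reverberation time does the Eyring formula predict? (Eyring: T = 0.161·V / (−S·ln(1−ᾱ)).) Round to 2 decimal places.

Total surface area S = 524.1 + 7.9 + 336 + 336 = 1204.0 m².
Absorption A = 524.1×0.01 + 7.9×0.02 + 336×0.01 + 336×0.88 = 304.439 sabins.
ᾱ = 304.439 / 1204.0 = 0.2529.
−S·ln(1−ᾱ) = −1204.0 × ln(1 − 0.2529) = 351.034.
V = 24 × 14 × 7 = 2352 m³.
T = 0.161·V/[−S·ln(1−ᾱ)] = 0.161·2352/351.034 = 1.08 s.

1.08 s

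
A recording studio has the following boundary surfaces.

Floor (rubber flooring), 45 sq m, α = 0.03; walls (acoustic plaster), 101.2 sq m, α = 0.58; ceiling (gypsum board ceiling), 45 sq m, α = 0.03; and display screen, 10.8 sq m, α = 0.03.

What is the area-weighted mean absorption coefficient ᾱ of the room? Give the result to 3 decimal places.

0.306

S = Σ Sᵢ = 45 + 101.2 + 45 + 10.8 = 202.0 sq m.
A = 45×0.03 + 101.2×0.58 + 45×0.03 + 10.8×0.03 = 61.720 sabins.
ᾱ = 61.720 / 202.0 = 0.306.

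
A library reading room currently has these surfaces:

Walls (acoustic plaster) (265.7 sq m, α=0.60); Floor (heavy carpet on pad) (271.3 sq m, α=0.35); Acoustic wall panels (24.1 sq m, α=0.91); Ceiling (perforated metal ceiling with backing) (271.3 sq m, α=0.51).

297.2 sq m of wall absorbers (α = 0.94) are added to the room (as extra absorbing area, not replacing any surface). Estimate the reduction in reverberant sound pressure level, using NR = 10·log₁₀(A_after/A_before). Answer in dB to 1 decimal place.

Total absorption A_before = 265.7*0.60 + 271.3*0.35 + 24.1*0.91 + 271.3*0.51
  = 159.420 + 94.955 + 21.931 + 138.363 = 414.669 sq m sabins.
Added absorption = 297.2 × 0.94 = 279.368 sabins.
A_after = 414.669 + 279.368 = 694.037 sabins.
Reduction = 10 log₁₀(A_after/A_before) = 10 log₁₀(1.6737) = 2.2 dB.

2.2 dB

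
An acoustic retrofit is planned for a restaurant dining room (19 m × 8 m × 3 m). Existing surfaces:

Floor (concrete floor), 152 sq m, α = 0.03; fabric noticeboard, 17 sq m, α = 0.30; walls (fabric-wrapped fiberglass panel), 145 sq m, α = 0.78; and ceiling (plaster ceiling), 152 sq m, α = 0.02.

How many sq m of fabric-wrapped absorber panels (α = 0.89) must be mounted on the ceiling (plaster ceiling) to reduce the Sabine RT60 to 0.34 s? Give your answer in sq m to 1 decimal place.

Total absorption A₁ = 152·0.03 + 17·0.30 + 145·0.78 + 152·0.02
  = 4.560 + 5.100 + 113.100 + 3.040 = 125.800 sq m sabins.
Required A₂ = 0.161·456/0.34 = 215.929 sabins.
ΔA needed = 215.929 − 125.800 = 90.129 sabins.
Net gain per sq m: Δα = 0.89 − 0.02 = 0.87.
Panel area = 90.129 / 0.87 = 103.6 sq m.

103.6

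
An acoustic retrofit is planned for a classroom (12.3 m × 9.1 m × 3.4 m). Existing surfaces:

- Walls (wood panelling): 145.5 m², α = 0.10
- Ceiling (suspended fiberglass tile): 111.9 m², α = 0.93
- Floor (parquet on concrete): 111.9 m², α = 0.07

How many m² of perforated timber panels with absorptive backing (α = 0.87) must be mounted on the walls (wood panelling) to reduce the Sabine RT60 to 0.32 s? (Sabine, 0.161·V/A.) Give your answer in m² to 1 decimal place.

Equivalent absorption area: A₁ = 145.5*0.10 + 111.9*0.93 + 111.9*0.07 = 126.450 m².
Required A₂ = 0.161·380.562/0.32 = 191.470 sabins.
ΔA needed = 191.470 − 126.450 = 65.020 sabins.
Each m² of panel replacing the walls (wood panelling) adds (0.87 − 0.10) = 0.77 sabins.
Panel area = 65.020 / 0.77 = 84.4 m².

84.4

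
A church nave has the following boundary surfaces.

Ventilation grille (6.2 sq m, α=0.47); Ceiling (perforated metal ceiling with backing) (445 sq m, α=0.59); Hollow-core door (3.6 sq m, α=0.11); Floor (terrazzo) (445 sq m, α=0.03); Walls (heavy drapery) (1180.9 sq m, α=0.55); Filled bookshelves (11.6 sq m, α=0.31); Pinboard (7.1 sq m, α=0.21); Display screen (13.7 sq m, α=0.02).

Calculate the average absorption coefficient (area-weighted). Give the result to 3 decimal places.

0.442

Total surface area S = 2113.1 sq m.
Weighted sum Σ Sα = 934.066.
ᾱ = A/S = 0.442.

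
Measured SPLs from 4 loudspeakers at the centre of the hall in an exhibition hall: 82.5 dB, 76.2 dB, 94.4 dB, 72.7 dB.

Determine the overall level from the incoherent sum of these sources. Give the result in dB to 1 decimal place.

94.8 dB

Sum in the linear (power) domain: Σ 10^(Lᵢ/10) = 10^(82.5/10) + 10^(76.2/10) + 10^(94.4/10) + 10^(72.7/10) = 2.992e+09.
Back to dB: 10·log₁₀ Σ = 94.8 dB.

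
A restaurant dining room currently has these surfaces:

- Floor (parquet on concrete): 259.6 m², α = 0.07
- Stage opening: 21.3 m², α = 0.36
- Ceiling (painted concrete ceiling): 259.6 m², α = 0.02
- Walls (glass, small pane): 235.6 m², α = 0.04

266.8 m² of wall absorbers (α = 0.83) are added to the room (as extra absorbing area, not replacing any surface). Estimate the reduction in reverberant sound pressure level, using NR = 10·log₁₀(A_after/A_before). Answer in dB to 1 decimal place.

8.1 dB

Total absorption A_before = 259.6*0.07 + 21.3*0.36 + 259.6*0.02 + 235.6*0.04
  = 18.172 + 7.668 + 5.192 + 9.424 = 40.456 m² sabins.
Treatment contributes 266.8·0.83 = 221.444 sabins.
New total A_after = 261.900 sabins.
NR = 10·log₁₀(261.900/40.456) = 8.1 dB.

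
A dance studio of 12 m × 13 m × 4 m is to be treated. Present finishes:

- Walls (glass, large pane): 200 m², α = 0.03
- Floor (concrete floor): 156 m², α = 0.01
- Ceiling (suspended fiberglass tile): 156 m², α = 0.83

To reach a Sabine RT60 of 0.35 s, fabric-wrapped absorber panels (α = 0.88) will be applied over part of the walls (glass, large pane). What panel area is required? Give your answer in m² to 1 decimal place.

176.5

A₁ = Σ Sᵢαᵢ = 200×0.03 + 156×0.01 + 156×0.83 = 137.040 sabins.
Required A₂ = 0.161·624/0.35 = 287.040 sabins.
ΔA needed = 287.040 − 137.040 = 150.000 sabins.
Each m² of panel replacing the walls (glass, large pane) adds (0.88 − 0.03) = 0.85 sabins.
Panel area = 150.000 / 0.85 = 176.5 m².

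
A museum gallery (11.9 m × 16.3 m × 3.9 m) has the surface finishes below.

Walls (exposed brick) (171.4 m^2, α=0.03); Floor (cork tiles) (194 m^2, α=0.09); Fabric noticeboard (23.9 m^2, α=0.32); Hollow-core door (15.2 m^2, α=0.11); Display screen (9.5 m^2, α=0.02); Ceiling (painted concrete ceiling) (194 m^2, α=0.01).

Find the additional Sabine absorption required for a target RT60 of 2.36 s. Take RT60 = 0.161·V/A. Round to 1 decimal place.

Summing Sᵢαᵢ: 5.142 + 17.460 + 7.648 + 1.672 + 0.190 + 1.940 → A₁ = 34.052 sabins.
For T = 2.36 s, need A₂ = 0.161·V/T = 0.161·756.483/2.36 = 51.608 sabins.
Additional absorption ΔA = 51.608 − 34.052 = 17.6 sabins.

17.6 sabins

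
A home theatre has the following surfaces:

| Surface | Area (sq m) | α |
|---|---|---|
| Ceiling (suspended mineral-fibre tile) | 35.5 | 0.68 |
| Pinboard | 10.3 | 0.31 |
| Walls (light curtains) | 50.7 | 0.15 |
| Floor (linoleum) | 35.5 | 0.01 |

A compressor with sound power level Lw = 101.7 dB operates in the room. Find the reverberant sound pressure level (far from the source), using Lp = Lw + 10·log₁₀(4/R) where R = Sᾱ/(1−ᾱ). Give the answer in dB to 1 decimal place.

90.9 dB

A = 35.293 sabins; S = 132.0 sq m.
ᾱ = 35.293/132.0 = 0.2674; R = Sᾱ/(1−ᾱ) = 35.293/(1−0.2674) = 48.175 sq m.
Lp = 101.7 + 10·log₁₀(4/48.175) = 101.7 + (-10.81) = 90.9 dB.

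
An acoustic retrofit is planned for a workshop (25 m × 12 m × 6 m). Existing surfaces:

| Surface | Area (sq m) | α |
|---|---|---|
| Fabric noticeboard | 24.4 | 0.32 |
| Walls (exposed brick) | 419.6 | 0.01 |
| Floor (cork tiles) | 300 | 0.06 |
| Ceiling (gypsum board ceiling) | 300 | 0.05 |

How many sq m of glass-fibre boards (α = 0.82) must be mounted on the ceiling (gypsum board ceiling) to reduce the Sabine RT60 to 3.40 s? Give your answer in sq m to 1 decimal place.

Total absorption A₁ = 24.4×0.32 + 419.6×0.01 + 300×0.06 + 300×0.05
  = 7.808 + 4.196 + 18.000 + 15.000 = 45.004 sq m sabins.
Required A₂ = 0.161·1800/3.40 = 85.235 sabins.
ΔA needed = 85.235 − 45.004 = 40.231 sabins.
Each sq m of panel replacing the ceiling (gypsum board ceiling) adds (0.82 − 0.05) = 0.77 sabins.
Area = ΔA/Δα = 40.231/0.77 = 52.2 sq m.

52.2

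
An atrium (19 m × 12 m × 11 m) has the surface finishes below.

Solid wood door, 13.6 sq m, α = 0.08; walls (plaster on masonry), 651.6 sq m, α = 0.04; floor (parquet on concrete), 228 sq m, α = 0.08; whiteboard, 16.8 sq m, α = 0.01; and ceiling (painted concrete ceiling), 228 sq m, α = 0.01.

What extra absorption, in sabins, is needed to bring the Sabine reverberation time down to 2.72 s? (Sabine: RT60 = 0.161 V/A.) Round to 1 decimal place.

100.6 sabins

A₁ = Σ Sᵢαᵢ = 13.6×0.08 + 651.6×0.04 + 228×0.08 + 16.8×0.01 + 228×0.01 = 47.840 sabins.
Target A₂ = 0.161·2508/2.72 = 148.451 sabins (V = 2508 m³).
Shortfall: 148.451 − 47.840 = 100.6 sabins.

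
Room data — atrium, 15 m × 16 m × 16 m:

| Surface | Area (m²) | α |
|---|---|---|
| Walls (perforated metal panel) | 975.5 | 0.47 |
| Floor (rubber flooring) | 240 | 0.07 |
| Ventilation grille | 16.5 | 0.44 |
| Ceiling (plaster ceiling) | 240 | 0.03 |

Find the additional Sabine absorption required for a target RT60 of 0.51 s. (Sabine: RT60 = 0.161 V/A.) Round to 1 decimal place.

Total absorption A₁ = 975.5*0.47 + 240*0.07 + 16.5*0.44 + 240*0.03
  = 458.485 + 16.800 + 7.260 + 7.200 = 489.745 m² sabins.
For T = 0.51 s, need A₂ = 0.161·V/T = 0.161·3840/0.51 = 1212.235 sabins.
Shortfall: 1212.235 − 489.745 = 722.5 sabins.

722.5 sabins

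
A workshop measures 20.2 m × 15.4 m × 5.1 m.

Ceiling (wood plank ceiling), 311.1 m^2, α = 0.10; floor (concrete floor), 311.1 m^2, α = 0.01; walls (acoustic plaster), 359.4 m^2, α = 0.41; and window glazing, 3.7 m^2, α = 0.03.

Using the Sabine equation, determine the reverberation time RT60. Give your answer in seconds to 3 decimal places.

Equivalent absorption area: A = 311.1×0.10 + 311.1×0.01 + 359.4×0.41 + 3.7×0.03 = 181.686 m^2.
Room volume: 1586.508 m³.
RT60 = 0.161 · V / A = 0.161 × 1586.508 / 181.686 = 1.406 s.

1.406 s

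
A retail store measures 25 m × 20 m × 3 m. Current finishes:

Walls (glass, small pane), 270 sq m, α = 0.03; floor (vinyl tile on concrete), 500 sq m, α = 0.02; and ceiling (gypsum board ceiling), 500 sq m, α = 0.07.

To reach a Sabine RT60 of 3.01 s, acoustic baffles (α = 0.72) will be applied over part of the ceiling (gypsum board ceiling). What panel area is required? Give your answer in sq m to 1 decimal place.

Summing Sᵢαᵢ: 8.100 + 10.000 + 35.000 → A₁ = 53.100 sabins.
Required A₂ = 0.161·1500/3.01 = 80.233 sabins.
ΔA needed = 80.233 − 53.100 = 27.133 sabins.
Each sq m of panel replacing the ceiling (gypsum board ceiling) adds (0.72 − 0.07) = 0.65 sabins.
Panel area = 27.133 / 0.65 = 41.7 sq m.

41.7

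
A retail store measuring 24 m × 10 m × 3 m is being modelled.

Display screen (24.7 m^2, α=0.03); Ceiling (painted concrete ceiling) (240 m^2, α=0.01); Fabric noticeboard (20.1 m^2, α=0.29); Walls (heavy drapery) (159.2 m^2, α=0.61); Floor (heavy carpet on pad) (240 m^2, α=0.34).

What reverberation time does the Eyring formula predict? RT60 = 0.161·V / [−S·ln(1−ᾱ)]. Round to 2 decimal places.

0.53 seconds

S = Σ Sᵢ = 684.0 m^2.
Absorption A = 24.7·0.03 + 240·0.01 + 20.1·0.29 + 159.2·0.61 + 240·0.34 = 187.682 sabins.
Mean coefficient ᾱ = A/S = 0.2744.
Eyring denominator: −S ln(1−ᾱ) = 219.397.
V = 24 × 10 × 3 = 720 m³.
T = 0.161·V/[−S·ln(1−ᾱ)] = 0.161·720/219.397 = 0.53 s.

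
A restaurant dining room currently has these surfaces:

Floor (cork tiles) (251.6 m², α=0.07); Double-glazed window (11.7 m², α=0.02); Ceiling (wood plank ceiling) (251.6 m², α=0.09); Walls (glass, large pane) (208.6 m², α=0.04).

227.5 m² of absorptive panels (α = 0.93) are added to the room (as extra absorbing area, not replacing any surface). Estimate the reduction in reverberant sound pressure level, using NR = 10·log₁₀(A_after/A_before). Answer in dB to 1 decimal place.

7.3 dB

Total absorption A_before = 251.6×0.07 + 11.7×0.02 + 251.6×0.09 + 208.6×0.04
  = 17.612 + 0.234 + 22.644 + 8.344 = 48.834 m² sabins.
Added absorption = 227.5 × 0.93 = 211.575 sabins.
New total A_after = 260.409 sabins.
Reduction = 10 log₁₀(A_after/A_before) = 10 log₁₀(5.3325) = 7.3 dB.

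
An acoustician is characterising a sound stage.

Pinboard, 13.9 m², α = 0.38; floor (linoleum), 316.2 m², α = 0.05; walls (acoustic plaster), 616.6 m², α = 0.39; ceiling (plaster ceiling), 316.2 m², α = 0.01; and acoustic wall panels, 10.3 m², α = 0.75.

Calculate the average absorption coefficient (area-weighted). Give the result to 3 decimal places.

S = Σ Sᵢ = 13.9 + 316.2 + 616.6 + 316.2 + 10.3 = 1273.2 m².
Weighted sum Σ Sα = 272.453.
ᾱ = 272.453 / 1273.2 = 0.214.

0.214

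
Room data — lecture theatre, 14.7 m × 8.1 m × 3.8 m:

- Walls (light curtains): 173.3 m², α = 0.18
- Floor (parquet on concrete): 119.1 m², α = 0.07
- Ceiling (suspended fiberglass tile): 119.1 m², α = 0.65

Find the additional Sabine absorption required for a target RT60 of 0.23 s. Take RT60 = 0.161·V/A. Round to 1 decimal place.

199.8 sabins

Summing Sᵢαᵢ: 31.194 + 8.337 + 77.415 → A₁ = 116.946 sabins.
Target A₂ = 0.161·452.466/0.23 = 316.726 sabins (V = 452.466 m³).
Additional absorption ΔA = 316.726 − 116.946 = 199.8 sabins.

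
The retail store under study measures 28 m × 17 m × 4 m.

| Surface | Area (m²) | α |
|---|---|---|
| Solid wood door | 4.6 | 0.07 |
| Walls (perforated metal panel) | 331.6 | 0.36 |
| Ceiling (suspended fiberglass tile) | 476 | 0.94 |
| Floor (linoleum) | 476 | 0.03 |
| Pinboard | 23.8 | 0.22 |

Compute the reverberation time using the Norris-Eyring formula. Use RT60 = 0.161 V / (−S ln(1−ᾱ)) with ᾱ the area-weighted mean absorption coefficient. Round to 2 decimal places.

0.39 s

Total surface area S = 4.6 + 331.6 + 476 + 476 + 23.8 = 1312.0 m².
Σ(Sᵢαᵢ) = 4.6×0.07 + 331.6×0.36 + 476×0.94 + 476×0.03 + 23.8×0.22 = 586.654.
Mean coefficient ᾱ = A/S = 0.4471.
−S·ln(1−ᾱ) = −1312.0 × ln(1 − 0.4471) = 777.463.
V = 28 × 17 × 4 = 1904 m³.
T = 0.161·V/[−S·ln(1−ᾱ)] = 0.161·1904/777.463 = 0.39 s.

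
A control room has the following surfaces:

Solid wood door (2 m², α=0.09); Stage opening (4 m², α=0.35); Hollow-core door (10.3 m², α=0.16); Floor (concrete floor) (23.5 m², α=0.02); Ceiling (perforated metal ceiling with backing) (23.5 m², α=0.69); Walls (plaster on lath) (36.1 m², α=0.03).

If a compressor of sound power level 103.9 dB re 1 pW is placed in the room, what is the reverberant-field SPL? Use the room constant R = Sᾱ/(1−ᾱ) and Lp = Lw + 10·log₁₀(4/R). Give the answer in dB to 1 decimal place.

95.7 dB

Σ(Sᵢαᵢ) = 2×0.09 + 4×0.35 + 10.3×0.16 + 23.5×0.02 + 23.5×0.69 + 36.1×0.03 = 20.996; total area S = 99.4 m².
ᾱ = 20.996/99.4 = 0.2112; R = Sᾱ/(1−ᾱ) = 20.996/(1−0.2112) = 26.618 m².
Lp = Lw + 10 log₁₀(4/R) = 103.9 -8.23 = 95.7 dB.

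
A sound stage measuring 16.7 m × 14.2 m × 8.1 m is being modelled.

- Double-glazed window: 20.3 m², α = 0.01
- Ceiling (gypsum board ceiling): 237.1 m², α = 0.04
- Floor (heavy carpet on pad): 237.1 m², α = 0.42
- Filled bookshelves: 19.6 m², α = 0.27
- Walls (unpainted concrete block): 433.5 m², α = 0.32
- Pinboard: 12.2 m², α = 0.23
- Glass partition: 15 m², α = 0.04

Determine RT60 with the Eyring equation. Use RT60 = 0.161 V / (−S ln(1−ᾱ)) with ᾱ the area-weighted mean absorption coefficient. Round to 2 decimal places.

1.04 seconds

Total surface area S = 20.3 + 237.1 + 237.1 + 19.6 + 433.5 + 12.2 + 15 = 974.8 m².
Absorption A = 20.3·0.01 + 237.1·0.04 + 237.1·0.42 + 19.6·0.27 + 433.5·0.32 + 12.2·0.23 + 15·0.04 = 256.687 sabins.
Mean coefficient ᾱ = A/S = 0.2633.
Eyring denominator: −S ln(1−ᾱ) = 297.874.
V = 16.7 × 14.2 × 8.1 = 1920.834 m³.
T = 0.161·V/[−S·ln(1−ᾱ)] = 0.161·1920.834/297.874 = 1.04 s.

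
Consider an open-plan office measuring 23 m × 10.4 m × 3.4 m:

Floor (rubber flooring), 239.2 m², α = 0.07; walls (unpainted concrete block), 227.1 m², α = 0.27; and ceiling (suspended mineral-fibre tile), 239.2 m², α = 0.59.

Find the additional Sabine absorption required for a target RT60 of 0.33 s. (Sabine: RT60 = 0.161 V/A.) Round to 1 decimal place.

177.6 sabins

A₁ = Σ Sᵢαᵢ = 239.2×0.07 + 227.1×0.27 + 239.2×0.59 = 219.189 sabins.
For T = 0.33 s, need A₂ = 0.161·V/T = 0.161·813.28/0.33 = 396.782 sabins.
ΔA = A₂ − A₁ = 396.782 − 219.189 = 177.6 sabins.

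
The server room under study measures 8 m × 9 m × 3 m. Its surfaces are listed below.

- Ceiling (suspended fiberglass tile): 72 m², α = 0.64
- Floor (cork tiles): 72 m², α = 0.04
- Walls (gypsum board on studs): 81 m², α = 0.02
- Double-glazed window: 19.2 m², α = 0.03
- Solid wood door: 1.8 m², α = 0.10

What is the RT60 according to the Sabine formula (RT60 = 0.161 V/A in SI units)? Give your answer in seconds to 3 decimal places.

Summing Sᵢαᵢ: 46.080 + 2.880 + 1.620 + 0.576 + 0.180 → A = 51.336 sabins.
V = 8·9·3 = 216 m³.
T = 0.161 V/A = 0.161·216/51.336 = 0.677 s.

0.677 s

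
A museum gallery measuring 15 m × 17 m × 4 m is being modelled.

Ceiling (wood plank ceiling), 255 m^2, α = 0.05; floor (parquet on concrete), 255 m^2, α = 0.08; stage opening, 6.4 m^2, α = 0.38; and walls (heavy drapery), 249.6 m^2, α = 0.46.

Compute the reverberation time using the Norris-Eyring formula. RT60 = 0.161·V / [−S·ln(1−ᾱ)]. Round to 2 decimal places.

0.98 sec

S = Σ Sᵢ = 766.0 m^2.
Σ(Sᵢαᵢ) = 255×0.05 + 255×0.08 + 6.4×0.38 + 249.6×0.46 = 150.398.
ᾱ = 150.398 / 766.0 = 0.1963.
Eyring denominator: −S ln(1−ᾱ) = 167.393.
V = 15 × 17 × 4 = 1020 m³.
RT60 = 0.161 × 1020 / 167.393 = 0.98 s.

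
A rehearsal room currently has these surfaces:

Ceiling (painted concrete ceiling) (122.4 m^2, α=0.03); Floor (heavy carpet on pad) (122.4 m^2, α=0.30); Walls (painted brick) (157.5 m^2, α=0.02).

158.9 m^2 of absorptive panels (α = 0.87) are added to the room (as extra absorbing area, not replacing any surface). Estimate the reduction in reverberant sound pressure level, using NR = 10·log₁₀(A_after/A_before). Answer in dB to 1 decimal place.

6.2 dB

Equivalent absorption area: A_before = 122.4·0.03 + 122.4·0.30 + 157.5·0.02 = 43.542 m^2.
Added absorption = 158.9 × 0.87 = 138.243 sabins.
A_after = 43.542 + 138.243 = 181.785 sabins.
Reduction = 10 log₁₀(A_after/A_before) = 10 log₁₀(4.1749) = 6.2 dB.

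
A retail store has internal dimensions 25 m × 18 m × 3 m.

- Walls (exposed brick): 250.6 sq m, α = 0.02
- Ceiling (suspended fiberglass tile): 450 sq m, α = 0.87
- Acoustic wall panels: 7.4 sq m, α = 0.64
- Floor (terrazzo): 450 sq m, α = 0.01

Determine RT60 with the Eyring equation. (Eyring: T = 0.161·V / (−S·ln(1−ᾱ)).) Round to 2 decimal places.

0.44 s

S = Σ Sᵢ = 1158.0 sq m.
Σ(Sᵢαᵢ) = 250.6·0.02 + 450·0.87 + 7.4·0.64 + 450·0.01 = 405.748.
ᾱ = 405.748 / 1158.0 = 0.3504.
−S·ln(1−ᾱ) = −1158.0 × ln(1 − 0.3504) = 499.559.
V = 25 × 18 × 3 = 1350 m³.
T = 0.161·V/[−S·ln(1−ᾱ)] = 0.161·1350/499.559 = 0.44 s.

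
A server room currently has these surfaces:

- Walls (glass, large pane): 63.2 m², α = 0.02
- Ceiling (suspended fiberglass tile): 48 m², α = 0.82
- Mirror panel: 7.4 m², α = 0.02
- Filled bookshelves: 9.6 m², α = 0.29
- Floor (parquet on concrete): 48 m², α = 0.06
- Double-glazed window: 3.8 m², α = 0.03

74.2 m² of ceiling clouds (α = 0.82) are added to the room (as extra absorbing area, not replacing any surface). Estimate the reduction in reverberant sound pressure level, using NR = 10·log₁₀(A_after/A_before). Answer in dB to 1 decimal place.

Total absorption A_before = 63.2×0.02 + 48×0.82 + 7.4×0.02 + 9.6×0.29 + 48×0.06 + 3.8×0.03
  = 1.264 + 39.360 + 0.148 + 2.784 + 2.880 + 0.114 = 46.550 m² sabins.
Treatment contributes 74.2·0.82 = 60.844 sabins.
A_after = 46.550 + 60.844 = 107.394 sabins.
NR = 10·log₁₀(107.394/46.550) = 3.6 dB.

3.6 dB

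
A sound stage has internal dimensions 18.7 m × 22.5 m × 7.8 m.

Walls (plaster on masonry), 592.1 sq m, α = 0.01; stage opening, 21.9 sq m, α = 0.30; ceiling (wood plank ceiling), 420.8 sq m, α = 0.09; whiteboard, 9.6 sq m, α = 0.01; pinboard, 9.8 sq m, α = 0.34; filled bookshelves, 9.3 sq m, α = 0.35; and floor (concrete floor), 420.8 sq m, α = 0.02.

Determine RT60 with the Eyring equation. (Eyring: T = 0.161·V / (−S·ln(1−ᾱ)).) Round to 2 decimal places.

7.89 s

Total surface area S = 592.1 + 21.9 + 420.8 + 9.6 + 9.8 + 9.3 + 420.8 = 1484.3 sq m.
Σ(Sᵢαᵢ) = 592.1·0.01 + 21.9·0.30 + 420.8·0.09 + 9.6·0.01 + 9.8·0.34 + 9.3·0.35 + 420.8·0.02 = 65.462.
ᾱ = 65.462 / 1484.3 = 0.0441.
−S·ln(1−ᾱ) = −1484.3 × ln(1 − 0.0441) = 66.945.
V = 18.7 × 22.5 × 7.8 = 3281.85 m³.
T = 0.161·V/[−S·ln(1−ᾱ)] = 0.161·3281.85/66.945 = 7.89 s.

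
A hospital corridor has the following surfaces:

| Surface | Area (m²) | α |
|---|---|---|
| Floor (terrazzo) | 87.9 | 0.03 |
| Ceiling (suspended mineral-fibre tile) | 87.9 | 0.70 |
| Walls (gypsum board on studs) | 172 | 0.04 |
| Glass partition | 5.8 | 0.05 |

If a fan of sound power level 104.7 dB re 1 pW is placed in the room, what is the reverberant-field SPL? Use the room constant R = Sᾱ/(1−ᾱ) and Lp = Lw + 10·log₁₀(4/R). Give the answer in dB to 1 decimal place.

91.2 dB

A = 71.337 sabins; S = 353.6 m².
ᾱ = 0.2017, so room constant R = A/(1−ᾱ) = 89.361 m².
Lp = 104.7 + 10·log₁₀(4/89.361) = 104.7 + (-13.49) = 91.2 dB.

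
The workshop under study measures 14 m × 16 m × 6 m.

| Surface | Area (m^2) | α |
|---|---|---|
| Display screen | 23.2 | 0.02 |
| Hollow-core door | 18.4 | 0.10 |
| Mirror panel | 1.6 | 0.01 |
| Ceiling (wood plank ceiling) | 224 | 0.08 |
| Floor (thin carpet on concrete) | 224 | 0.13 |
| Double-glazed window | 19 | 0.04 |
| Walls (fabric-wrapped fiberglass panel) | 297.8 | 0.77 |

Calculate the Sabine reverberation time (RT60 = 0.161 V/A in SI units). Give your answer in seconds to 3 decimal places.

Summing Sᵢαᵢ: 0.464 + 1.840 + 0.016 + 17.920 + 29.120 + 0.760 + 229.306 → A = 279.426 sabins.
Volume V = 14 × 16 × 6 = 1344 m³.
Sabine: RT60 = 0.161 × 1344 / 279.426 = 0.774 s.

0.774 s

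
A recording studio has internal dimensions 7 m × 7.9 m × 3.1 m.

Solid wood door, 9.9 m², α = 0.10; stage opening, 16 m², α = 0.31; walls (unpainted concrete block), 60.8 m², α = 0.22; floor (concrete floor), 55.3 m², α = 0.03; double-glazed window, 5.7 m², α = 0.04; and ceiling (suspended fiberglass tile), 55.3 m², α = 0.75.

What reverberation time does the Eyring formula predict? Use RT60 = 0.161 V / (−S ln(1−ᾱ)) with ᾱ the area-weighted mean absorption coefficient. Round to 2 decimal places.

Total surface area S = 9.9 + 16 + 60.8 + 55.3 + 5.7 + 55.3 = 203.0 m².
Σ(Sᵢαᵢ) = 9.9×0.10 + 16×0.31 + 60.8×0.22 + 55.3×0.03 + 5.7×0.04 + 55.3×0.75 = 62.688.
Mean coefficient ᾱ = A/S = 0.3088.
−S·ln(1−ᾱ) = −203.0 × ln(1 − 0.3088) = 74.973.
V = 7 × 7.9 × 3.1 = 171.43 m³.
T = 0.161·V/[−S·ln(1−ᾱ)] = 0.161·171.43/74.973 = 0.37 s.

0.37 seconds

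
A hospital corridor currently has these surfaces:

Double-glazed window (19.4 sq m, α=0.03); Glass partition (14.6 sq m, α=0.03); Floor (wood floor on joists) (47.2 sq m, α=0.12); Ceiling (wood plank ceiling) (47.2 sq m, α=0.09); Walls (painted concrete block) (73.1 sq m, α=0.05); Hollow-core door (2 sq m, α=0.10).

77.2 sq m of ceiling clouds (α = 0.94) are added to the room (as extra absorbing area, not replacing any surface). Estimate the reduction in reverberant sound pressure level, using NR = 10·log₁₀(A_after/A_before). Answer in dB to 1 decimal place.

Summing Sᵢαᵢ: 0.582 + 0.438 + 5.664 + 4.248 + 3.655 + 0.200 → A_before = 14.787 sabins.
Treatment contributes 77.2·0.94 = 72.568 sabins.
A_after = 14.787 + 72.568 = 87.355 sabins.
Reduction = 10 log₁₀(A_after/A_before) = 10 log₁₀(5.9076) = 7.7 dB.

7.7 dB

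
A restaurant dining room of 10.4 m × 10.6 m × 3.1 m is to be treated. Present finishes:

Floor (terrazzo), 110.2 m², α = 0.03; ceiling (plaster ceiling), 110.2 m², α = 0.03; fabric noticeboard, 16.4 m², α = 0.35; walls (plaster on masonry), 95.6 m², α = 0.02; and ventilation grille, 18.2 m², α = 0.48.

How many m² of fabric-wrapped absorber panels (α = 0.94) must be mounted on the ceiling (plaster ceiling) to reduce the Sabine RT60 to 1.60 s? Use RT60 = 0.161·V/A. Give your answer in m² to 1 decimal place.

12.5

Summing Sᵢαᵢ: 3.306 + 3.306 + 5.740 + 1.912 + 8.736 → A₁ = 23.000 sabins.
V = 341.744 m³. Target absorption A₂ = 0.161 × 341.744 / 1.60 = 34.388 sabins.
Absorption to add: 34.388 − 23.000 = 11.388 sabins.
Each m² of panel replacing the ceiling (plaster ceiling) adds (0.94 − 0.03) = 0.91 sabins.
Panel area = 11.388 / 0.91 = 12.5 m².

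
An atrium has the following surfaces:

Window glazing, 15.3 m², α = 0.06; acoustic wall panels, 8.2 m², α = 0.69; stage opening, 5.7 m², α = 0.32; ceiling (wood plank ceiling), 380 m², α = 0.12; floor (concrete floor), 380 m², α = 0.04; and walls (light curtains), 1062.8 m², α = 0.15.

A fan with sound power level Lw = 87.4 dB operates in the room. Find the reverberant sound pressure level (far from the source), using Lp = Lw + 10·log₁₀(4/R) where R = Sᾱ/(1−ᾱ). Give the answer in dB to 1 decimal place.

69.3 dB

A = 228.620 sabins; S = 1852.0 m².
ᾱ = 0.1234, so room constant R = A/(1−ᾱ) = 260.803 m².
Lp = Lw + 10 log₁₀(4/R) = 87.4 -18.14 = 69.3 dB.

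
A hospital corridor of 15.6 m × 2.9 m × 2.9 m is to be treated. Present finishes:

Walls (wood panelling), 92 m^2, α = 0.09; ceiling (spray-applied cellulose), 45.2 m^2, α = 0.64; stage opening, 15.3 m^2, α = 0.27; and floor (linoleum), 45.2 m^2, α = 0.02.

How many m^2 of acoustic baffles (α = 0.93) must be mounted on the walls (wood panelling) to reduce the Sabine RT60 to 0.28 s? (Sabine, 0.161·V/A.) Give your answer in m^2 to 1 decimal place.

39.5

A₁ = Σ Sᵢαᵢ = 92·0.09 + 45.2·0.64 + 15.3·0.27 + 45.2·0.02 = 42.243 sabins.
Required A₂ = 0.161·131.196/0.28 = 75.438 sabins.
Absorption to add: 75.438 − 42.243 = 33.195 sabins.
Net gain per m^2: Δα = 0.93 − 0.09 = 0.84.
Panel area = 33.195 / 0.84 = 39.5 m^2.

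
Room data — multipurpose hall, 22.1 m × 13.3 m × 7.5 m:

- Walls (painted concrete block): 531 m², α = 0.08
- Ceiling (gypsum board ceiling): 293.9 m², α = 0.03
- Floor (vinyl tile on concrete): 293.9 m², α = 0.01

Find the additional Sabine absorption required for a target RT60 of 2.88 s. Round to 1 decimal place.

69.0 sabins

Summing Sᵢαᵢ: 42.480 + 8.817 + 2.939 → A₁ = 54.236 sabins.
For T = 2.88 s, need A₂ = 0.161·V/T = 0.161·2204.475/2.88 = 123.236 sabins.
ΔA = A₂ − A₁ = 123.236 − 54.236 = 69.0 sabins.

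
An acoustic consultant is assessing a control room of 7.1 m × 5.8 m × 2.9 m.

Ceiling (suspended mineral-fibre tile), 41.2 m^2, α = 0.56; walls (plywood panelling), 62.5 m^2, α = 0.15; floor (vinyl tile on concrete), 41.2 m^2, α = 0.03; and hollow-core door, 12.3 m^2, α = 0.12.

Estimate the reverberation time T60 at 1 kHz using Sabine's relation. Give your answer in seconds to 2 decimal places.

Summing Sᵢαᵢ: 23.072 + 9.375 + 1.236 + 1.476 → A = 35.159 sabins.
V = 7.1·5.8·2.9 = 119.422 m³.
T = 0.161 V/A = 0.161·119.422/35.159 = 0.55 s.

0.55 s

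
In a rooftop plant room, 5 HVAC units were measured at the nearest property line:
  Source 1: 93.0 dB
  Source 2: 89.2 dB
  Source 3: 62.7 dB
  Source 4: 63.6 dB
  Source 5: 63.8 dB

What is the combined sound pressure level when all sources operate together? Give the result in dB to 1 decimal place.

94.5 dB

Converting to relative power and adding: 10^(93.0/10) + 10^(89.2/10) + 10^(62.7/10) + 10^(63.6/10) + 10^(63.8/10) = 2.834e+09.
L_total = 10·log₁₀(2.834e+09) = 94.5 dB.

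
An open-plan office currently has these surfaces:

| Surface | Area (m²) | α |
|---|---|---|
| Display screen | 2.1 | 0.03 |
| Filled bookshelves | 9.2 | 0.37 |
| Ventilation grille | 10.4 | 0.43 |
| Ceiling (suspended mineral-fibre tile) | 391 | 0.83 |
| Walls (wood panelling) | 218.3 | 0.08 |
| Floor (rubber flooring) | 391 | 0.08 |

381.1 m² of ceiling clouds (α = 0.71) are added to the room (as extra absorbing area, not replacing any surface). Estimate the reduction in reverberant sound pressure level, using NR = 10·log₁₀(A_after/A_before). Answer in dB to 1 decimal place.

Equivalent absorption area: A_before = 2.1*0.03 + 9.2*0.37 + 10.4*0.43 + 391*0.83 + 218.3*0.08 + 391*0.08 = 381.213 m².
Treatment contributes 381.1·0.71 = 270.581 sabins.
A_after = 381.213 + 270.581 = 651.794 sabins.
Reduction = 10 log₁₀(A_after/A_before) = 10 log₁₀(1.7098) = 2.3 dB.

2.3 dB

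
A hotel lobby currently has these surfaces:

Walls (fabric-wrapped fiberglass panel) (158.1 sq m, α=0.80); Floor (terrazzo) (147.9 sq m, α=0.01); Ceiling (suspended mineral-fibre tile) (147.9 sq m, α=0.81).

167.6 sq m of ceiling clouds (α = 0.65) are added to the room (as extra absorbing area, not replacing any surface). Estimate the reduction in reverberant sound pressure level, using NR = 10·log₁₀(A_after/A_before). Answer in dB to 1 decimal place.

Summing Sᵢαᵢ: 126.480 + 1.479 + 119.799 → A_before = 247.758 sabins.
Added absorption = 167.6 × 0.65 = 108.940 sabins.
A_after = 247.758 + 108.940 = 356.698 sabins.
Reduction = 10 log₁₀(A_after/A_before) = 10 log₁₀(1.4397) = 1.6 dB.

1.6 dB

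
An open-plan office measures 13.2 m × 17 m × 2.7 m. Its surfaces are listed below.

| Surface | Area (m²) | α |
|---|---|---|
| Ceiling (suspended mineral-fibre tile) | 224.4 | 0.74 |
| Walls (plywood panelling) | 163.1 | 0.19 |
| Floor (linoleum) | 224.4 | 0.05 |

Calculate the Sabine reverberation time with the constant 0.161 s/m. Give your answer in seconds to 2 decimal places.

0.47 s

Equivalent absorption area: A = 224.4×0.74 + 163.1×0.19 + 224.4×0.05 = 208.265 m².
V = 13.2·17·2.7 = 605.88 m³.
RT60 = 0.161 · V / A = 0.161 × 605.88 / 208.265 = 0.47 s.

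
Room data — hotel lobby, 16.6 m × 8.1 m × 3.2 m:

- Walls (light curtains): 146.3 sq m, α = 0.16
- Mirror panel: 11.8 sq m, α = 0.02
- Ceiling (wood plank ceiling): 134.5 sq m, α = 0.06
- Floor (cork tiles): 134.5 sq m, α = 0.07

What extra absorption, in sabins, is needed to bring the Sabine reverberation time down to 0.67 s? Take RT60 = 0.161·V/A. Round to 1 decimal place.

62.3 sabins

Summing Sᵢαᵢ: 23.408 + 0.236 + 8.070 + 9.415 → A₁ = 41.129 sabins.
Target A₂ = 0.161·430.272/0.67 = 103.394 sabins (V = 430.272 m³).
Additional absorption ΔA = 103.394 − 41.129 = 62.3 sabins.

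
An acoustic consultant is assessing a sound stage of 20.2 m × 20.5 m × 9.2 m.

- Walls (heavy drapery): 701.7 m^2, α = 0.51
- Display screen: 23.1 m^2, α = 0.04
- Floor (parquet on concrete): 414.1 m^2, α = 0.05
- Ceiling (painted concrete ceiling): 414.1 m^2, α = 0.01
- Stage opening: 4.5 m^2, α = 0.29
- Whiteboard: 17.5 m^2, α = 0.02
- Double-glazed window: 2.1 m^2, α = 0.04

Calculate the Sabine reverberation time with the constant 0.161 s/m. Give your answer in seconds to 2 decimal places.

1.59 seconds

Summing Sᵢαᵢ: 357.867 + 0.924 + 20.705 + 4.141 + 1.305 + 0.350 + 0.084 → A = 385.376 sabins.
Volume V = 20.2 × 20.5 × 9.2 = 3809.72 m³.
RT60 = 0.161 · V / A = 0.161 × 3809.72 / 385.376 = 1.59 s.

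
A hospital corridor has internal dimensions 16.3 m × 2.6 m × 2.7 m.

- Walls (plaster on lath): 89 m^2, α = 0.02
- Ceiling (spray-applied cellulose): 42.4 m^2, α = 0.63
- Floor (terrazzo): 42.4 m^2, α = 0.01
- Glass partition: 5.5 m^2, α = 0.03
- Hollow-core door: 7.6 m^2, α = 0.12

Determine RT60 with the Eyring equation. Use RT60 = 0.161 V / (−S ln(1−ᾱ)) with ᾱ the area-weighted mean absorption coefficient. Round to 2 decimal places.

0.56 s

Total surface area S = 89 + 42.4 + 42.4 + 5.5 + 7.6 = 186.9 m^2.
Absorption A = 89×0.02 + 42.4×0.63 + 42.4×0.01 + 5.5×0.03 + 7.6×0.12 = 29.993 sabins.
Mean coefficient ᾱ = A/S = 0.1605.
Eyring denominator: −S ln(1−ᾱ) = 32.698.
V = 16.3 × 2.6 × 2.7 = 114.426 m³.
RT60 = 0.161 × 114.426 / 32.698 = 0.56 s.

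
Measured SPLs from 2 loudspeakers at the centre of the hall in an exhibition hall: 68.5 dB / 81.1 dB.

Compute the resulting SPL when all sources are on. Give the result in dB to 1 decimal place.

Σ 10^(Lᵢ/10) = 1.359e+08.
L_total = 10·log₁₀(1.359e+08) = 81.3 dB.

81.3 dB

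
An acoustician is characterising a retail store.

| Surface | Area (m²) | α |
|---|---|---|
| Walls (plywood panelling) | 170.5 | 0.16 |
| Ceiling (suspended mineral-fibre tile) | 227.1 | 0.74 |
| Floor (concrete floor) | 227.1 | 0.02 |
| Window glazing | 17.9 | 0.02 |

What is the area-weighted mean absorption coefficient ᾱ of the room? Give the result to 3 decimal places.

S = Σ Sᵢ = 170.5 + 227.1 + 227.1 + 17.9 = 642.6 m².
Σ(Sᵢαᵢ) = 170.5*0.16 + 227.1*0.74 + 227.1*0.02 + 17.9*0.02 = 200.234.
ᾱ = 200.234 / 642.6 = 0.312.

0.312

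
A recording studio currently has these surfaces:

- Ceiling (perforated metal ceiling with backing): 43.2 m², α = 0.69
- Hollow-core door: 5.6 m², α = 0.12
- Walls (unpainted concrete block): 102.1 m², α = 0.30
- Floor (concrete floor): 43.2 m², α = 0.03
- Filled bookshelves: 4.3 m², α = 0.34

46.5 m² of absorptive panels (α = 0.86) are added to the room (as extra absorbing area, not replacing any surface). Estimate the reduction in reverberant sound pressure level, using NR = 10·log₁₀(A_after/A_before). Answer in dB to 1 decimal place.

2.1 dB

Total absorption A_before = 43.2*0.69 + 5.6*0.12 + 102.1*0.30 + 43.2*0.03 + 4.3*0.34
  = 29.808 + 0.672 + 30.630 + 1.296 + 1.462 = 63.868 m² sabins.
Added absorption = 46.5 × 0.86 = 39.990 sabins.
New total A_after = 103.858 sabins.
NR = 10·log₁₀(103.858/63.868) = 2.1 dB.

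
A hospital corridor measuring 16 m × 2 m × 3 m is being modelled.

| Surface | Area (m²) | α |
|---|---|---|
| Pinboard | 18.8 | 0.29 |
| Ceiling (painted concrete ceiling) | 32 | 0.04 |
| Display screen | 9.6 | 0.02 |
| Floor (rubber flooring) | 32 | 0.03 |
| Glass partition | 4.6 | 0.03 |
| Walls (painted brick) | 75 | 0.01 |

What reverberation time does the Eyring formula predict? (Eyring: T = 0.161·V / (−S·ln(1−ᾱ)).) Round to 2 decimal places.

1.72 s

Total surface area S = 18.8 + 32 + 9.6 + 32 + 4.6 + 75 = 172.0 m².
Absorption A = 18.8·0.29 + 32·0.04 + 9.6·0.02 + 32·0.03 + 4.6·0.03 + 75·0.01 = 8.772 sabins.
Mean coefficient ᾱ = A/S = 0.0510.
−S·ln(1−ᾱ) = −172.0 × ln(1 − 0.0510) = 9.004.
V = 16 × 2 × 3 = 96 m³.
T = 0.161·V/[−S·ln(1−ᾱ)] = 0.161·96/9.004 = 1.72 s.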